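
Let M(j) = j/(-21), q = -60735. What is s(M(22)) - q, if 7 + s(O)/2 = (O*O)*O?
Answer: 562315885/9261 ≈ 60719.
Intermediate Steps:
M(j) = -j/21 (M(j) = j*(-1/21) = -j/21)
s(O) = -14 + 2*O**3 (s(O) = -14 + 2*((O*O)*O) = -14 + 2*(O**2*O) = -14 + 2*O**3)
s(M(22)) - q = (-14 + 2*(-1/21*22)**3) - 1*(-60735) = (-14 + 2*(-22/21)**3) + 60735 = (-14 + 2*(-10648/9261)) + 60735 = (-14 - 21296/9261) + 60735 = -150950/9261 + 60735 = 562315885/9261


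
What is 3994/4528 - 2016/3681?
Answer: 309637/925976 ≈ 0.33439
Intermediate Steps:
3994/4528 - 2016/3681 = 3994*(1/4528) - 2016*1/3681 = 1997/2264 - 224/409 = 309637/925976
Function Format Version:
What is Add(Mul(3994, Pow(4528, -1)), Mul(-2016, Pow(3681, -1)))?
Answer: Rational(309637, 925976) ≈ 0.33439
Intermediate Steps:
Add(Mul(3994, Pow(4528, -1)), Mul(-2016, Pow(3681, -1))) = Add(Mul(3994, Rational(1, 4528)), Mul(-2016, Rational(1, 3681))) = Add(Rational(1997, 2264), Rational(-224, 409)) = Rational(309637, 925976)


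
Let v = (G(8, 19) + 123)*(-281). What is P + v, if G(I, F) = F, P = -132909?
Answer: -172811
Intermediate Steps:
v = -39902 (v = (19 + 123)*(-281) = 142*(-281) = -39902)
P + v = -132909 - 39902 = -172811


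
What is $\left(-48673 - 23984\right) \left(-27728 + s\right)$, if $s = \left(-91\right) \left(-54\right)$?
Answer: $1657596798$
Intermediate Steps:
$s = 4914$
$\left(-48673 - 23984\right) \left(-27728 + s\right) = \left(-48673 - 23984\right) \left(-27728 + 4914\right) = \left(-72657\right) \left(-22814\right) = 1657596798$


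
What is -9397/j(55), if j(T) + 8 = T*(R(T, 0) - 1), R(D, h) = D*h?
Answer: 9397/63 ≈ 149.16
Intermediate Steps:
j(T) = -8 - T (j(T) = -8 + T*(T*0 - 1) = -8 + T*(0 - 1) = -8 + T*(-1) = -8 - T)
-9397/j(55) = -9397/(-8 - 1*55) = -9397/(-8 - 55) = -9397/(-63) = -9397*(-1/63) = 9397/63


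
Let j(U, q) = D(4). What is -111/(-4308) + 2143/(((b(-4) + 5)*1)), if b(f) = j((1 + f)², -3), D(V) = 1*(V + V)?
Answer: 3077829/18668 ≈ 164.87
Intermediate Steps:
D(V) = 2*V (D(V) = 1*(2*V) = 2*V)
j(U, q) = 8 (j(U, q) = 2*4 = 8)
b(f) = 8
-111/(-4308) + 2143/(((b(-4) + 5)*1)) = -111/(-4308) + 2143/(((8 + 5)*1)) = -111*(-1/4308) + 2143/((13*1)) = 37/1436 + 2143/13 = 3077829/18668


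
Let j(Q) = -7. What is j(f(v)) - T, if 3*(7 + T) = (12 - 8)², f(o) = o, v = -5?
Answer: -16/3 ≈ -5.3333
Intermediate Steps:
T = -5/3 (T = -7 + (12 - 8)²/3 = -7 + (⅓)*4² = -7 + (⅓)*16 = -7 + 16/3 = -5/3 ≈ -1.6667)
j(f(v)) - T = -7 - 1*(-5/3) = -7 + 5/3 = -16/3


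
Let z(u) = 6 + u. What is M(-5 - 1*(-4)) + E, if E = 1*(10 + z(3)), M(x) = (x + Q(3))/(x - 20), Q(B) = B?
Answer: 397/21 ≈ 18.905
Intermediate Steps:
M(x) = (3 + x)/(-20 + x) (M(x) = (x + 3)/(x - 20) = (3 + x)/(-20 + x))
E = 19 (E = 1*(10 + (6 + 3)) = 1*(10 + 9) = 1*19 = 19)
M(-5 - 1*(-4)) + E = (3 + (-5 - 1*(-4)))/(-20 + (-5 - 1*(-4))) + 19 = (3 + (-5 + 4))/(-20 + (-5 + 4)) + 19 = (3 - 1)/(-20 - 1) + 19 = 2/(-21) + 19 = -1/21*2 + 19 = -2/21 + 19 = 397/21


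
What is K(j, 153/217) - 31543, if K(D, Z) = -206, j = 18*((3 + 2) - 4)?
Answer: -31749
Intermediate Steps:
j = 18 (j = 18*(5 - 4) = 18*1 = 18)
K(j, 153/217) - 31543 = -206 - 31543 = -31749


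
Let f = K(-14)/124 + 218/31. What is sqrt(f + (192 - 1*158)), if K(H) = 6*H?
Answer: 3*sqrt(4309)/31 ≈ 6.3525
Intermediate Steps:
f = 197/31 (f = (6*(-14))/124 + 218/31 = -84*1/124 + 218*(1/31) = -21/31 + 218/31 = 197/31 ≈ 6.3548)
sqrt(f + (192 - 1*158)) = sqrt(197/31 + (192 - 1*158)) = sqrt(197/31 + (192 - 158)) = sqrt(197/31 + 34) = sqrt(1251/31) = 3*sqrt(4309)/31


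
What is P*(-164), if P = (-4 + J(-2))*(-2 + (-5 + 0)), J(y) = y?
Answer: -6888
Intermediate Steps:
P = 42 (P = (-4 - 2)*(-2 + (-5 + 0)) = -6*(-2 - 5) = -6*(-7) = 42)
P*(-164) = 42*(-164) = -6888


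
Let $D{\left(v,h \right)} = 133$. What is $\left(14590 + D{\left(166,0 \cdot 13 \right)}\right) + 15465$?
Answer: $30188$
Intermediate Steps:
$\left(14590 + D{\left(166,0 \cdot 13 \right)}\right) + 15465 = \left(14590 + 133\right) + 15465 = 14723 + 15465 = 30188$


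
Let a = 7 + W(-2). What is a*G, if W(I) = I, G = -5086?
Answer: -25430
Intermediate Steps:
a = 5 (a = 7 - 2 = 5)
a*G = 5*(-5086) = -25430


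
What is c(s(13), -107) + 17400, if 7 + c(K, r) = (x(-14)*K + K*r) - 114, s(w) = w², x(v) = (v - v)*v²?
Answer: -804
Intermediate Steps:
x(v) = 0 (x(v) = 0*v² = 0)
c(K, r) = -121 + K*r (c(K, r) = -7 + ((0*K + K*r) - 114) = -7 + ((0 + K*r) - 114) = -7 + (K*r - 114) = -7 + (-114 + K*r) = -121 + K*r)
c(s(13), -107) + 17400 = (-121 + 13²*(-107)) + 17400 = (-121 + 169*(-107)) + 17400 = (-121 - 18083) + 17400 = -18204 + 17400 = -804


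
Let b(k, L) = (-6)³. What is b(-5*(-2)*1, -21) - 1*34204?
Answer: -34420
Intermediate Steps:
b(k, L) = -216
b(-5*(-2)*1, -21) - 1*34204 = -216 - 1*34204 = -216 - 34204 = -34420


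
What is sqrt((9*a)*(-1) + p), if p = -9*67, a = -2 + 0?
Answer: 3*I*sqrt(65) ≈ 24.187*I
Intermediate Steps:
a = -2
p = -603
sqrt((9*a)*(-1) + p) = sqrt((9*(-2))*(-1) - 603) = sqrt(-18*(-1) - 603) = sqrt(18 - 603) = sqrt(-585) = 3*I*sqrt(65)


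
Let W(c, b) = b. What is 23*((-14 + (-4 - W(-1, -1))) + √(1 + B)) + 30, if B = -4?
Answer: -361 + 23*I*√3 ≈ -361.0 + 39.837*I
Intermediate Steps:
23*((-14 + (-4 - W(-1, -1))) + √(1 + B)) + 30 = 23*((-14 + (-4 - 1*(-1))) + √(1 - 4)) + 30 = 23*((-14 + (-4 + 1)) + √(-3)) + 30 = 23*((-14 - 3) + I*√3) + 30 = 23*(-17 + I*√3) + 30 = (-391 + 23*I*√3) + 30 = -361 + 23*I*√3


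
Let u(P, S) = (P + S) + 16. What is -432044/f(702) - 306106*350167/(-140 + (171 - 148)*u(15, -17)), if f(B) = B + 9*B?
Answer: -7235205585962/12285 ≈ -5.8895e+8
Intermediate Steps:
u(P, S) = 16 + P + S
f(B) = 10*B
-432044/f(702) - 306106*350167/(-140 + (171 - 148)*u(15, -17)) = -432044/(10*702) - 306106*350167/(-140 + (171 - 148)*(16 + 15 - 17)) = -432044/7020 - 306106*350167/(-140 + 23*14) = -432044*1/7020 - 306106*350167/(-140 + 322) = -108011/1755 - 306106/(182*(1/350167)) = -108011/1755 - 306106/182/350167 = -108011/1755 - 306106*350167/182 = -108011/1755 - 53594109851/91 = -7235205585962/12285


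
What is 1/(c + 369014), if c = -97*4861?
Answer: -1/102503 ≈ -9.7558e-6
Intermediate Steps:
c = -471517
1/(c + 369014) = 1/(-471517 + 369014) = 1/(-102503) = -1/102503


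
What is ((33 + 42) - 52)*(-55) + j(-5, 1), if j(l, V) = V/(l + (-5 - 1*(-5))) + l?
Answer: -6351/5 ≈ -1270.2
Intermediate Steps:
j(l, V) = l + V/l (j(l, V) = V/(l + (-5 + 5)) + l = V/(l + 0) + l = V/l + l = l + V/l)
((33 + 42) - 52)*(-55) + j(-5, 1) = ((33 + 42) - 52)*(-55) + (-5 + 1/(-5)) = (75 - 52)*(-55) + (-5 + 1*(-⅕)) = 23*(-55) + (-5 - ⅕) = -1265 - 26/5 = -6351/5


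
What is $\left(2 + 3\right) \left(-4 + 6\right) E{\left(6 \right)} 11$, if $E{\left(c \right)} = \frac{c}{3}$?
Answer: $220$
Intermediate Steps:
$E{\left(c \right)} = \frac{c}{3}$ ($E{\left(c \right)} = c \frac{1}{3} = \frac{c}{3}$)
$\left(2 + 3\right) \left(-4 + 6\right) E{\left(6 \right)} 11 = \left(2 + 3\right) \left(-4 + 6\right) \frac{1}{3} \cdot 6 \cdot 11 = 5 \cdot 2 \cdot 2 \cdot 11 = 10 \cdot 2 \cdot 11 = 20 \cdot 11 = 220$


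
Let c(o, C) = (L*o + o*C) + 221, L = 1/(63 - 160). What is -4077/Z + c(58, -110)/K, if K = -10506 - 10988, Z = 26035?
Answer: 7055207149/54280840130 ≈ 0.12998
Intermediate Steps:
L = -1/97 (L = 1/(-97) = -1/97 ≈ -0.010309)
K = -21494
c(o, C) = 221 - o/97 + C*o (c(o, C) = (-o/97 + o*C) + 221 = (-o/97 + C*o) + 221 = 221 - o/97 + C*o)
-4077/Z + c(58, -110)/K = -4077/26035 + (221 - 1/97*58 - 110*58)/(-21494) = -4077*1/26035 + (221 - 58/97 - 6380)*(-1/21494) = -4077/26035 - 597481/97*(-1/21494) = -4077/26035 + 597481/2084918 = 7055207149/54280840130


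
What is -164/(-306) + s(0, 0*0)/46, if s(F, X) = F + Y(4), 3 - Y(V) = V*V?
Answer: 1783/7038 ≈ 0.25334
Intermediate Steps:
Y(V) = 3 - V² (Y(V) = 3 - V*V = 3 - V²)
s(F, X) = -13 + F (s(F, X) = F + (3 - 1*4²) = F + (3 - 1*16) = F + (3 - 16) = F - 13 = -13 + F)
-164/(-306) + s(0, 0*0)/46 = -164/(-306) + (-13 + 0)/46 = -164*(-1/306) - 13*1/46 = 82/153 - 13/46 = 1783/7038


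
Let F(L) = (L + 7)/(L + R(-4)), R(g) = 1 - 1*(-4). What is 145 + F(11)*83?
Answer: 1907/8 ≈ 238.38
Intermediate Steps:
R(g) = 5 (R(g) = 1 + 4 = 5)
F(L) = (7 + L)/(5 + L) (F(L) = (L + 7)/(L + 5) = (7 + L)/(5 + L))
145 + F(11)*83 = 145 + ((7 + 11)/(5 + 11))*83 = 145 + (18/16)*83 = 145 + ((1/16)*18)*83 = 145 + (9/8)*83 = 145 + 747/8 = 1907/8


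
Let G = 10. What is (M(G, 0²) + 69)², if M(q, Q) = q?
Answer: 6241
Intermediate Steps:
(M(G, 0²) + 69)² = (10 + 69)² = 79² = 6241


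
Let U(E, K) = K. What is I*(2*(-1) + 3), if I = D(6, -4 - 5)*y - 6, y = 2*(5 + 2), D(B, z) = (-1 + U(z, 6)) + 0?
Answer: 64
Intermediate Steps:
D(B, z) = 5 (D(B, z) = (-1 + 6) + 0 = 5 + 0 = 5)
y = 14 (y = 2*7 = 14)
I = 64 (I = 5*14 - 6 = 70 - 6 = 64)
I*(2*(-1) + 3) = 64*(2*(-1) + 3) = 64*(-2 + 3) = 64*1 = 64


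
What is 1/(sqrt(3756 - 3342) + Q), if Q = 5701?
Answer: 5701/32500987 - 3*sqrt(46)/32500987 ≈ 0.00017478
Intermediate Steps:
1/(sqrt(3756 - 3342) + Q) = 1/(sqrt(3756 - 3342) + 5701) = 1/(sqrt(414) + 5701) = 1/(3*sqrt(46) + 5701) = 1/(5701 + 3*sqrt(46))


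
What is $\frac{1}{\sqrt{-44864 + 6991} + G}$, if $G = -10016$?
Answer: $- \frac{32}{320633} - \frac{11 i \sqrt{313}}{100358129} \approx -9.9803 \cdot 10^{-5} - 1.9392 \cdot 10^{-6} i$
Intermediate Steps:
$\frac{1}{\sqrt{-44864 + 6991} + G} = \frac{1}{\sqrt{-44864 + 6991} - 10016} = \frac{1}{\sqrt{-37873} - 10016} = \frac{1}{11 i \sqrt{313} - 10016} = \frac{1}{-10016 + 11 i \sqrt{313}}$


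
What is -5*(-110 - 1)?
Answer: 555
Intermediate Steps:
-5*(-110 - 1) = -5*(-111) = 555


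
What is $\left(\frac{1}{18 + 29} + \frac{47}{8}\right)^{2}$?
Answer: $\frac{4915089}{141376} \approx 34.766$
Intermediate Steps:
$\left(\frac{1}{18 + 29} + \frac{47}{8}\right)^{2} = \left(\frac{1}{47} + 47 \cdot \frac{1}{8}\right)^{2} = \left(\frac{1}{47} + \frac{47}{8}\right)^{2} = \left(\frac{2217}{376}\right)^{2} = \frac{4915089}{141376}$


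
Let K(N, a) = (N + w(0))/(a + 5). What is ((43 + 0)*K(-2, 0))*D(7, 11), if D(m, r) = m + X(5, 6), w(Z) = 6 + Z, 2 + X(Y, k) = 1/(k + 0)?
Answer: 2666/15 ≈ 177.73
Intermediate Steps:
X(Y, k) = -2 + 1/k (X(Y, k) = -2 + 1/(k + 0) = -2 + 1/k)
D(m, r) = -11/6 + m (D(m, r) = m + (-2 + 1/6) = m + (-2 + ⅙) = m - 11/6 = -11/6 + m)
K(N, a) = (6 + N)/(5 + a) (K(N, a) = (N + (6 + 0))/(a + 5) = (N + 6)/(5 + a) = (6 + N)/(5 + a))
((43 + 0)*K(-2, 0))*D(7, 11) = ((43 + 0)*((6 - 2)/(5 + 0)))*(-11/6 + 7) = (43*(4/5))*(31/6) = (43*((⅕)*4))*(31/6) = (43*(⅘))*(31/6) = (172/5)*(31/6) = 2666/15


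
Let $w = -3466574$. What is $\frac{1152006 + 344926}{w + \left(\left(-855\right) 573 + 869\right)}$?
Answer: $- \frac{374233}{988905} \approx -0.37843$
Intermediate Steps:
$\frac{1152006 + 344926}{w + \left(\left(-855\right) 573 + 869\right)} = \frac{1152006 + 344926}{-3466574 + \left(\left(-855\right) 573 + 869\right)} = \frac{1496932}{-3466574 + \left(-489915 + 869\right)} = \frac{1496932}{-3466574 - 489046} = \frac{1496932}{-3955620} = 1496932 \left(- \frac{1}{3955620}\right) = - \frac{374233}{988905}$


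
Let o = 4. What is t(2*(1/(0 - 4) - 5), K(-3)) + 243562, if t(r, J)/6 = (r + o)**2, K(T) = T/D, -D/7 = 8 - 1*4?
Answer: 487631/2 ≈ 2.4382e+5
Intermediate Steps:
D = -28 (D = -7*(8 - 1*4) = -7*(8 - 4) = -7*4 = -28)
K(T) = -T/28 (K(T) = T/(-28) = T*(-1/28) = -T/28)
t(r, J) = 6*(4 + r)**2 (t(r, J) = 6*(r + 4)**2 = 6*(4 + r)**2)
t(2*(1/(0 - 4) - 5), K(-3)) + 243562 = 6*(4 + 2*(1/(0 - 4) - 5))**2 + 243562 = 6*(4 + 2*(1/(-4) - 5))**2 + 243562 = 6*(4 + 2*(-1/4 - 5))**2 + 243562 = 6*(4 + 2*(-21/4))**2 + 243562 = 6*(4 - 21/2)**2 + 243562 = 6*(-13/2)**2 + 243562 = 6*(169/4) + 243562 = 507/2 + 243562 = 487631/2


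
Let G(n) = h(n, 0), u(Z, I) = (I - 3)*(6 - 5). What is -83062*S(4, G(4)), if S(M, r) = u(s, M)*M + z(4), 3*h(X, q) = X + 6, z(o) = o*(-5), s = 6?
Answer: 1328992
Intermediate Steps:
z(o) = -5*o
u(Z, I) = -3 + I (u(Z, I) = (-3 + I)*1 = -3 + I)
h(X, q) = 2 + X/3 (h(X, q) = (X + 6)/3 = (6 + X)/3 = 2 + X/3)
G(n) = 2 + n/3
S(M, r) = -20 + M*(-3 + M) (S(M, r) = (-3 + M)*M - 5*4 = M*(-3 + M) - 20 = -20 + M*(-3 + M))
-83062*S(4, G(4)) = -83062*(-20 + 4*(-3 + 4)) = -83062*(-20 + 4*1) = -83062*(-20 + 4) = -83062*(-16) = 1328992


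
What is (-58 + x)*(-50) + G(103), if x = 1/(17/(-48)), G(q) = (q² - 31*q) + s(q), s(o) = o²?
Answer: 358125/17 ≈ 21066.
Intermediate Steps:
G(q) = -31*q + 2*q² (G(q) = (q² - 31*q) + q² = -31*q + 2*q²)
x = -48/17 (x = 1/(17*(-1/48)) = 1/(-17/48) = -48/17 ≈ -2.8235)
(-58 + x)*(-50) + G(103) = (-58 - 48/17)*(-50) + 103*(-31 + 2*103) = -1034/17*(-50) + 103*(-31 + 206) = 51700/17 + 103*175 = 51700/17 + 18025 = 358125/17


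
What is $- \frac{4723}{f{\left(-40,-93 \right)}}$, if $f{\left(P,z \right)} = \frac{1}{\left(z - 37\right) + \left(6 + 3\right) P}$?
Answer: $2314270$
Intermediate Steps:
$f{\left(P,z \right)} = \frac{1}{-37 + z + 9 P}$ ($f{\left(P,z \right)} = \frac{1}{\left(-37 + z\right) + 9 P} = \frac{1}{-37 + z + 9 P}$)
$- \frac{4723}{f{\left(-40,-93 \right)}} = - \frac{4723}{\frac{1}{-37 - 93 + 9 \left(-40\right)}} = - \frac{4723}{\frac{1}{-37 - 93 - 360}} = - \frac{4723}{\frac{1}{-490}} = - \frac{4723}{- \frac{1}{490}} = \left(-4723\right) \left(-490\right) = 2314270$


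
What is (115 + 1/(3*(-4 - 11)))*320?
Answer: 331136/9 ≈ 36793.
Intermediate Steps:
(115 + 1/(3*(-4 - 11)))*320 = (115 + 1/(3*(-15)))*320 = (115 + 1/(-45))*320 = (115 - 1/45)*320 = (5174/45)*320 = 331136/9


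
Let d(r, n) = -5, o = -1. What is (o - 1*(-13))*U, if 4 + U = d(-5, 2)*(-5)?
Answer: 252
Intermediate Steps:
U = 21 (U = -4 - 5*(-5) = -4 + 25 = 21)
(o - 1*(-13))*U = (-1 - 1*(-13))*21 = (-1 + 13)*21 = 12*21 = 252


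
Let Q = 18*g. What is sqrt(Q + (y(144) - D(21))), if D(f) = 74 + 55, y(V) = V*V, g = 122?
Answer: sqrt(22803) ≈ 151.01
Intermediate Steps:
y(V) = V**2
D(f) = 129
Q = 2196 (Q = 18*122 = 2196)
sqrt(Q + (y(144) - D(21))) = sqrt(2196 + (144**2 - 1*129)) = sqrt(2196 + (20736 - 129)) = sqrt(2196 + 20607) = sqrt(22803)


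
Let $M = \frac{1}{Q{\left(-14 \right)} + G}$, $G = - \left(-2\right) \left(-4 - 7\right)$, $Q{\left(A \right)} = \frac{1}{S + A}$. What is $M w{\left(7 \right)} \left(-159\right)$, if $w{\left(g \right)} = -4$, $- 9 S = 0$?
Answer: $- \frac{2968}{103} \approx -28.816$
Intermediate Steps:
$S = 0$ ($S = \left(- \frac{1}{9}\right) 0 = 0$)
$Q{\left(A \right)} = \frac{1}{A}$ ($Q{\left(A \right)} = \frac{1}{0 + A} = \frac{1}{A}$)
$G = -22$ ($G = - \left(-2\right) \left(-11\right) = \left(-1\right) 22 = -22$)
$M = - \frac{14}{309}$ ($M = \frac{1}{\frac{1}{-14} - 22} = \frac{1}{- \frac{1}{14} - 22} = \frac{1}{- \frac{309}{14}} = - \frac{14}{309} \approx -0.045307$)
$M w{\left(7 \right)} \left(-159\right) = \left(- \frac{14}{309}\right) \left(-4\right) \left(-159\right) = \frac{56}{309} \left(-159\right) = - \frac{2968}{103}$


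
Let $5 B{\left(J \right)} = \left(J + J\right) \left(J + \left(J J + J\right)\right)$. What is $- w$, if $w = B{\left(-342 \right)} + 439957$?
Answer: $15467147$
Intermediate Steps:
$B{\left(J \right)} = \frac{2 J \left(J^{2} + 2 J\right)}{5}$ ($B{\left(J \right)} = \frac{\left(J + J\right) \left(J + \left(J J + J\right)\right)}{5} = \frac{2 J \left(J + \left(J^{2} + J\right)\right)}{5} = \frac{2 J \left(J + \left(J + J^{2}\right)\right)}{5} = \frac{2 J \left(J^{2} + 2 J\right)}{5}$)
$w = -15467147$ ($w = \frac{2 \left(-342\right)^{2} \left(2 - 342\right)}{5} + 439957 = \frac{2}{5} \cdot 116964 \left(-340\right) + 439957 = -15907104 + 439957 = -15467147$)
$- w = \left(-1\right) \left(-15467147\right) = 15467147$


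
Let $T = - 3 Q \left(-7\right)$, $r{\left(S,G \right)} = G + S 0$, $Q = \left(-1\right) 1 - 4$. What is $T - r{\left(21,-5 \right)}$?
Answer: $-100$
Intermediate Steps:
$Q = -5$ ($Q = -1 - 4 = -5$)
$r{\left(S,G \right)} = G$ ($r{\left(S,G \right)} = G + 0 = G$)
$T = -105$ ($T = \left(-3\right) \left(-5\right) \left(-7\right) = 15 \left(-7\right) = -105$)
$T - r{\left(21,-5 \right)} = -105 - -5 = -105 + 5 = -100$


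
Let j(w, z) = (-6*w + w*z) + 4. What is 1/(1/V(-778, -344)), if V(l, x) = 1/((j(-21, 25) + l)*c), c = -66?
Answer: 1/77418 ≈ 1.2917e-5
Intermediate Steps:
j(w, z) = 4 - 6*w + w*z
V(l, x) = -1/(66*(-395 + l)) (V(l, x) = 1/(((4 - 6*(-21) - 21*25) + l)*(-66)) = -1/66/((4 + 126 - 525) + l) = -1/66/(-395 + l) = -1/(66*(-395 + l)))
1/(1/V(-778, -344)) = 1/(1/(-1/(-26070 + 66*(-778)))) = 1/(1/(-1/(-26070 - 51348))) = 1/(1/(-1/(-77418))) = 1/(1/(-1*(-1/77418))) = 1/(1/(1/77418)) = 1/77418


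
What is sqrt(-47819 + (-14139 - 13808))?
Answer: I*sqrt(75766) ≈ 275.26*I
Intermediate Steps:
sqrt(-47819 + (-14139 - 13808)) = sqrt(-47819 - 27947) = sqrt(-75766) = I*sqrt(75766)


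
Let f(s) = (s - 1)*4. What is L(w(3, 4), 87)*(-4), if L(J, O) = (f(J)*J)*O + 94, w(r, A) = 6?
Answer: -42136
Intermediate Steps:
f(s) = -4 + 4*s (f(s) = (-1 + s)*4 = -4 + 4*s)
L(J, O) = 94 + J*O*(-4 + 4*J) (L(J, O) = ((-4 + 4*J)*J)*O + 94 = (J*(-4 + 4*J))*O + 94 = J*O*(-4 + 4*J) + 94 = 94 + J*O*(-4 + 4*J))
L(w(3, 4), 87)*(-4) = (94 + 4*6*87*(-1 + 6))*(-4) = (94 + 4*6*87*5)*(-4) = (94 + 10440)*(-4) = 10534*(-4) = -42136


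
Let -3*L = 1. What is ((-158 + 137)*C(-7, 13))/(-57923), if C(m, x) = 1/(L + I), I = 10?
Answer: 63/1679767 ≈ 3.7505e-5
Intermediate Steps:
L = -⅓ (L = -⅓*1 = -⅓ ≈ -0.33333)
C(m, x) = 3/29 (C(m, x) = 1/(-⅓ + 10) = 1/(29/3) = 3/29)
((-158 + 137)*C(-7, 13))/(-57923) = ((-158 + 137)*(3/29))/(-57923) = -21*3/29*(-1/57923) = -63/29*(-1/57923) = 63/1679767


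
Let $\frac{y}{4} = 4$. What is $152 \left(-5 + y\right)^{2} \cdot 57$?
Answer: $1048344$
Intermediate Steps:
$y = 16$ ($y = 4 \cdot 4 = 16$)
$152 \left(-5 + y\right)^{2} \cdot 57 = 152 \left(-5 + 16\right)^{2} \cdot 57 = 152 \cdot 11^{2} \cdot 57 = 152 \cdot 121 \cdot 57 = 18392 \cdot 57 = 1048344$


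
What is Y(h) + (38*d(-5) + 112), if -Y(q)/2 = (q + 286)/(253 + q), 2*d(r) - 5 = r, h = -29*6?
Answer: 8624/79 ≈ 109.16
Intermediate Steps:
h = -174
d(r) = 5/2 + r/2
Y(q) = -2*(286 + q)/(253 + q) (Y(q) = -2*(q + 286)/(253 + q) = -2*(286 + q)/(253 + q))
Y(h) + (38*d(-5) + 112) = 2*(-286 - 1*(-174))/(253 - 174) + (38*(5/2 + (½)*(-5)) + 112) = 2*(-286 + 174)/79 + (38*(5/2 - 5/2) + 112) = 2*(1/79)*(-112) + (38*0 + 112) = -224/79 + (0 + 112) = -224/79 + 112 = 8624/79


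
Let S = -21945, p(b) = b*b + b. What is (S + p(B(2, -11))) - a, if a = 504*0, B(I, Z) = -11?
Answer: -21835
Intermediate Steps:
p(b) = b + b**2 (p(b) = b**2 + b = b + b**2)
a = 0
(S + p(B(2, -11))) - a = (-21945 - 11*(1 - 11)) - 1*0 = (-21945 - 11*(-10)) + 0 = (-21945 + 110) + 0 = -21835 + 0 = -21835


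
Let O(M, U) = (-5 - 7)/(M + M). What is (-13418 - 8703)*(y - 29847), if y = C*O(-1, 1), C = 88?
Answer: 648565599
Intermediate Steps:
O(M, U) = -6/M (O(M, U) = -12*1/(2*M) = -6/M)
y = 528 (y = 88*(-6/(-1)) = 88*(-6*(-1)) = 88*6 = 528)
(-13418 - 8703)*(y - 29847) = (-13418 - 8703)*(528 - 29847) = -22121*(-29319) = 648565599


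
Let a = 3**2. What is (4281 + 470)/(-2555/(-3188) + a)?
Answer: 15146188/31247 ≈ 484.72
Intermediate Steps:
a = 9
(4281 + 470)/(-2555/(-3188) + a) = (4281 + 470)/(-2555/(-3188) + 9) = 4751/(-2555*(-1/3188) + 9) = 4751/(2555/3188 + 9) = 4751/(31247/3188) = 4751*(3188/31247) = 15146188/31247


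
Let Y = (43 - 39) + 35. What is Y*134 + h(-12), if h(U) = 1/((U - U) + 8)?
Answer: 41809/8 ≈ 5226.1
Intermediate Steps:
h(U) = ⅛ (h(U) = 1/(0 + 8) = 1/8 = ⅛)
Y = 39 (Y = 4 + 35 = 39)
Y*134 + h(-12) = 39*134 + ⅛ = 5226 + ⅛ = 41809/8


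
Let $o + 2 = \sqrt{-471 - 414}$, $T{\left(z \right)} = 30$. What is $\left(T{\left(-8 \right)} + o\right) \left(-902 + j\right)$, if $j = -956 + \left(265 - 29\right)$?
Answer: $-45416 - 1622 i \sqrt{885} \approx -45416.0 - 48253.0 i$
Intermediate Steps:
$j = -720$ ($j = -956 + 236 = -720$)
$o = -2 + i \sqrt{885}$ ($o = -2 + \sqrt{-471 - 414} = -2 + \sqrt{-885} = -2 + i \sqrt{885} \approx -2.0 + 29.749 i$)
$\left(T{\left(-8 \right)} + o\right) \left(-902 + j\right) = \left(30 - \left(2 - i \sqrt{885}\right)\right) \left(-902 - 720\right) = \left(28 + i \sqrt{885}\right) \left(-1622\right) = -45416 - 1622 i \sqrt{885}$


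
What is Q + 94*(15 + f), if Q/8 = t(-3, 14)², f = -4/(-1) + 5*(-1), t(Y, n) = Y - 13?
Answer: 3364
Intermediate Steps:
t(Y, n) = -13 + Y
f = -1 (f = -4*(-1) - 5 = 4 - 5 = -1)
Q = 2048 (Q = 8*(-13 - 3)² = 8*(-16)² = 8*256 = 2048)
Q + 94*(15 + f) = 2048 + 94*(15 - 1) = 2048 + 94*14 = 2048 + 1316 = 3364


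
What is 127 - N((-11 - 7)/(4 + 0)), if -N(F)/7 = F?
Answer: 191/2 ≈ 95.500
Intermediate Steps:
N(F) = -7*F
127 - N((-11 - 7)/(4 + 0)) = 127 - (-7)*(-11 - 7)/(4 + 0) = 127 - (-7)*(-18/4) = 127 - (-7)*(-18*¼) = 127 - (-7)*(-9)/2 = 127 - 1*63/2 = 127 - 63/2 = 191/2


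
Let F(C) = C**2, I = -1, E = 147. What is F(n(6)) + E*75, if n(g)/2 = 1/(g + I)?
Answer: 275629/25 ≈ 11025.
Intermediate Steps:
n(g) = 2/(-1 + g) (n(g) = 2/(g - 1) = 2/(-1 + g))
F(n(6)) + E*75 = (2/(-1 + 6))**2 + 147*75 = (2/5)**2 + 11025 = 4/25 + 11025 = 275629/25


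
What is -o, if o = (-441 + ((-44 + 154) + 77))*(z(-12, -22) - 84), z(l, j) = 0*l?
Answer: -21336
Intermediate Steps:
z(l, j) = 0
o = 21336 (o = (-441 + ((-44 + 154) + 77))*(0 - 84) = (-441 + (110 + 77))*(-84) = (-441 + 187)*(-84) = -254*(-84) = 21336)
-o = -1*21336 = -21336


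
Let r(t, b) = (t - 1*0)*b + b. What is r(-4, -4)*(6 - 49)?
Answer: -516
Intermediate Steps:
r(t, b) = b + b*t (r(t, b) = (t + 0)*b + b = t*b + b = b*t + b = b + b*t)
r(-4, -4)*(6 - 49) = (-4*(1 - 4))*(6 - 49) = -4*(-3)*(-43) = 12*(-43) = -516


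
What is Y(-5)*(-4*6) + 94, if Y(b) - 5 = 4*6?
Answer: -602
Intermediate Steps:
Y(b) = 29 (Y(b) = 5 + 4*6 = 5 + 24 = 29)
Y(-5)*(-4*6) + 94 = 29*(-4*6) + 94 = 29*(-24) + 94 = -696 + 94 = -602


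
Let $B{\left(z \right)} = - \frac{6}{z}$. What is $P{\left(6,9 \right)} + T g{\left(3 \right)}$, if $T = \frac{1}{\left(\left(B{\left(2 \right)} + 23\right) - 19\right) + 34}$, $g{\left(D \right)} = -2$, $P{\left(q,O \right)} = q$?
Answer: $\frac{208}{35} \approx 5.9429$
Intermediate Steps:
$T = \frac{1}{35}$ ($T = \frac{1}{\left(\left(- \frac{6}{2} + 23\right) - 19\right) + 34} = \frac{1}{\left(\left(\left(-6\right) \frac{1}{2} + 23\right) - 19\right) + 34} = \frac{1}{\left(\left(-3 + 23\right) - 19\right) + 34} = \frac{1}{\left(20 - 19\right) + 34} = \frac{1}{1 + 34} = \frac{1}{35} \approx 0.028571$)
$P{\left(6,9 \right)} + T g{\left(3 \right)} = 6 + \frac{1}{35} \left(-2\right) = 6 - \frac{2}{35} = \frac{208}{35}$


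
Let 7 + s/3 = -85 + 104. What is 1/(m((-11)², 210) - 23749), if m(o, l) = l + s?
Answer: -1/23503 ≈ -4.2548e-5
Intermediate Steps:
s = 36 (s = -21 + 3*(-85 + 104) = -21 + 3*19 = -21 + 57 = 36)
m(o, l) = 36 + l (m(o, l) = l + 36 = 36 + l)
1/(m((-11)², 210) - 23749) = 1/((36 + 210) - 23749) = 1/(246 - 23749) = 1/(-23503) = -1/23503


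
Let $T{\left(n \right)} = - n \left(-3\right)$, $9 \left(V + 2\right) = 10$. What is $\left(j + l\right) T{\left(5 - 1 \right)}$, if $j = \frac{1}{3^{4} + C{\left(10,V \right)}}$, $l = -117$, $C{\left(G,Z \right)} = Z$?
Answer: $- \frac{1012176}{721} \approx -1403.8$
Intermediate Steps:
$V = - \frac{8}{9}$ ($V = -2 + \frac{1}{9} \cdot 10 = -2 + \frac{10}{9} = - \frac{8}{9} \approx -0.88889$)
$T{\left(n \right)} = 3 n$
$j = \frac{9}{721}$ ($j = \frac{1}{3^{4} - \frac{8}{9}} = \frac{1}{81 - \frac{8}{9}} = \frac{1}{\frac{721}{9}} = \frac{9}{721} \approx 0.012483$)
$\left(j + l\right) T{\left(5 - 1 \right)} = \left(\frac{9}{721} - 117\right) 3 \left(5 - 1\right) = - \frac{84348 \cdot 3 \left(5 - 1\right)}{721} = - \frac{84348 \cdot 3 \cdot 4}{721} = \left(- \frac{84348}{721}\right) 12 = - \frac{1012176}{721}$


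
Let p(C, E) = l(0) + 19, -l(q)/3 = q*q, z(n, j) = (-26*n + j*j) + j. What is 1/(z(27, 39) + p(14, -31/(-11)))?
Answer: 1/877 ≈ 0.0011403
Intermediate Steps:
z(n, j) = j + j**2 - 26*n (z(n, j) = (-26*n + j**2) + j = (j**2 - 26*n) + j = j + j**2 - 26*n)
l(q) = -3*q**2 (l(q) = -3*q*q = -3*q**2)
p(C, E) = 19 (p(C, E) = -3*0**2 + 19 = -3*0 + 19 = 0 + 19 = 19)
1/(z(27, 39) + p(14, -31/(-11))) = 1/((39 + 39**2 - 26*27) + 19) = 1/((39 + 1521 - 702) + 19) = 1/(858 + 19) = 1/877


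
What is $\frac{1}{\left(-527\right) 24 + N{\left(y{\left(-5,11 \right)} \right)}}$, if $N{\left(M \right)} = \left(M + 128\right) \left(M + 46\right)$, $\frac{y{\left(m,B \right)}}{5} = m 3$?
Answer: $- \frac{1}{14185} \approx -7.0497 \cdot 10^{-5}$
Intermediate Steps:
$y{\left(m,B \right)} = 15 m$ ($y{\left(m,B \right)} = 5 m 3 = 5 \cdot 3 m = 15 m$)
$N{\left(M \right)} = \left(46 + M\right) \left(128 + M\right)$ ($N{\left(M \right)} = \left(128 + M\right) \left(46 + M\right) = \left(46 + M\right) \left(128 + M\right)$)
$\frac{1}{\left(-527\right) 24 + N{\left(y{\left(-5,11 \right)} \right)}} = \frac{1}{\left(-527\right) 24 + \left(5888 + \left(15 \left(-5\right)\right)^{2} + 174 \cdot 15 \left(-5\right)\right)} = \frac{1}{-12648 + \left(5888 + \left(-75\right)^{2} + 174 \left(-75\right)\right)} = \frac{1}{-12648 + \left(5888 + 5625 - 13050\right)} = \frac{1}{-12648 - 1537} = \frac{1}{-14185} = - \frac{1}{14185}$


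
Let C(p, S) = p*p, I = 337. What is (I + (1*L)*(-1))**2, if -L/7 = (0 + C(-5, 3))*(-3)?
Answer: 35344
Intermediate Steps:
C(p, S) = p**2
L = 525 (L = -7*(0 + (-5)**2)*(-3) = -7*(0 + 25)*(-3) = -175*(-3) = -7*(-75) = 525)
(I + (1*L)*(-1))**2 = (337 + (1*525)*(-1))**2 = (337 + 525*(-1))**2 = (337 - 525)**2 = (-188)**2 = 35344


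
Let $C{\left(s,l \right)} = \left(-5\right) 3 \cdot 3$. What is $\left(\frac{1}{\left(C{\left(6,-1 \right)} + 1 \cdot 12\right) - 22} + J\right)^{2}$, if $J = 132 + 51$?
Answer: $\frac{101284096}{3025} \approx 33482.0$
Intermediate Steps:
$J = 183$
$C{\left(s,l \right)} = -45$ ($C{\left(s,l \right)} = \left(-15\right) 3 = -45$)
$\left(\frac{1}{\left(C{\left(6,-1 \right)} + 1 \cdot 12\right) - 22} + J\right)^{2} = \left(\frac{1}{\left(-45 + 1 \cdot 12\right) - 22} + 183\right)^{2} = \left(\frac{1}{\left(-45 + 12\right) - 22} + 183\right)^{2} = \left(\frac{1}{-33 - 22} + 183\right)^{2} = \left(\frac{1}{-55} + 183\right)^{2} = \left(- \frac{1}{55} + 183\right)^{2} = \left(\frac{10064}{55}\right)^{2} = \frac{101284096}{3025}$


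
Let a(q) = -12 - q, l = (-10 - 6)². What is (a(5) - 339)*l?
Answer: -91136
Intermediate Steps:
l = 256 (l = (-16)² = 256)
(a(5) - 339)*l = ((-12 - 1*5) - 339)*256 = ((-12 - 5) - 339)*256 = (-17 - 339)*256 = -356*256 = -91136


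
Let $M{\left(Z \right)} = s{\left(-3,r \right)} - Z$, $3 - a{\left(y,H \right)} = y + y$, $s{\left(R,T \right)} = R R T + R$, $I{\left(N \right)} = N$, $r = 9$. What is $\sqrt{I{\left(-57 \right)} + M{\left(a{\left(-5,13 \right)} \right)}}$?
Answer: $2 \sqrt{2} \approx 2.8284$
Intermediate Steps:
$s{\left(R,T \right)} = R + T R^{2}$ ($s{\left(R,T \right)} = R^{2} T + R = T R^{2} + R = R + T R^{2}$)
$a{\left(y,H \right)} = 3 - 2 y$ ($a{\left(y,H \right)} = 3 - \left(y + y\right) = 3 - 2 y$)
$M{\left(Z \right)} = 78 - Z$ ($M{\left(Z \right)} = - 3 \left(1 - 27\right) - Z = \left(-3\right) \left(-26\right) - Z = 78 - Z$)
$\sqrt{I{\left(-57 \right)} + M{\left(a{\left(-5,13 \right)} \right)}} = \sqrt{-57 + \left(78 - \left(3 - -10\right)\right)} = \sqrt{-57 + \left(78 - \left(3 + 10\right)\right)} = \sqrt{-57 + \left(78 - 13\right)} = \sqrt{-57 + 65} = \sqrt{8} = 2 \sqrt{2}$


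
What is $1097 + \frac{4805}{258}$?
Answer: $\frac{287831}{258} \approx 1115.6$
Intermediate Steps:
$1097 + \frac{4805}{258} = \frac{287831}{258}$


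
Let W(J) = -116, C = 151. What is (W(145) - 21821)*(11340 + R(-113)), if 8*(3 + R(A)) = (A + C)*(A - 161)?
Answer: -440297527/2 ≈ -2.2015e+8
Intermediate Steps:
R(A) = -3 + (-161 + A)*(151 + A)/8 (R(A) = -3 + ((A + 151)*(A - 161))/8 = -3 + ((151 + A)*(-161 + A))/8 = -3 + ((-161 + A)*(151 + A))/8 = -3 + (-161 + A)*(151 + A)/8)
(W(145) - 21821)*(11340 + R(-113)) = (-116 - 21821)*(11340 + (-24335/8 - 5/4*(-113) + (⅛)*(-113)²)) = -21937*(11340 + (-24335/8 + 565/4 + (⅛)*12769)) = -21937*(11340 + (-24335/8 + 565/4 + 12769/8)) = -21937*(11340 - 2609/2) = -21937*20071/2 = -440297527/2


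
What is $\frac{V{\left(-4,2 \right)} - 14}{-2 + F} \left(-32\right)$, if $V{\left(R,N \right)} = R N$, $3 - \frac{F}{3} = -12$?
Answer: $\frac{704}{43} \approx 16.372$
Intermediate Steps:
$F = 45$ ($F = 9 - -36 = 9 + 36 = 45$)
$V{\left(R,N \right)} = N R$
$\frac{V{\left(-4,2 \right)} - 14}{-2 + F} \left(-32\right) = \frac{2 \left(-4\right) - 14}{-2 + 45} \left(-32\right) = \frac{-8 - 14}{43} \left(-32\right) = \left(-22\right) \frac{1}{43} \left(-32\right) = \left(- \frac{22}{43}\right) \left(-32\right) = \frac{704}{43}$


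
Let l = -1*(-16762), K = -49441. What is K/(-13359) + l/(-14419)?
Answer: 488966221/192623421 ≈ 2.5385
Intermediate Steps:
l = 16762
K/(-13359) + l/(-14419) = -49441/(-13359) + 16762/(-14419) = -49441*(-1/13359) + 16762*(-1/14419) = 49441/13359 - 16762/14419 = 488966221/192623421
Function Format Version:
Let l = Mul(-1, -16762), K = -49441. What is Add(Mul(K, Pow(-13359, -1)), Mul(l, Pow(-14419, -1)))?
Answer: Rational(488966221, 192623421) ≈ 2.5385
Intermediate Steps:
l = 16762
Add(Mul(K, Pow(-13359, -1)), Mul(l, Pow(-14419, -1))) = Add(Mul(-49441, Pow(-13359, -1)), Mul(16762, Pow(-14419, -1))) = Add(Mul(-49441, Rational(-1, 13359)), Mul(16762, Rational(-1, 14419))) = Add(Rational(49441, 13359), Rational(-16762, 14419)) = Rational(488966221, 192623421)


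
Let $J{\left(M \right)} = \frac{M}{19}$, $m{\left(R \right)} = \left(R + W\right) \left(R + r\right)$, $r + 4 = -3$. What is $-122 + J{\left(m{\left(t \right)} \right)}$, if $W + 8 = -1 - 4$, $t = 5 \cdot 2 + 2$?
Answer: $- \frac{2323}{19} \approx -122.26$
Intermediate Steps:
$r = -7$ ($r = -4 - 3 = -7$)
$t = 12$ ($t = 10 + 2 = 12$)
$W = -13$ ($W = -8 - 5 = -13$)
$m{\left(R \right)} = \left(-13 + R\right) \left(-7 + R\right)$ ($m{\left(R \right)} = \left(R - 13\right) \left(R - 7\right) = \left(-13 + R\right) \left(-7 + R\right)$)
$J{\left(M \right)} = \frac{M}{19}$ ($J{\left(M \right)} = M \frac{1}{19} = \frac{M}{19}$)
$-122 + J{\left(m{\left(t \right)} \right)} = -122 + \frac{91 + 12^{2} - 240}{19} = -122 + \frac{91 + 144 - 240}{19} = -122 + \frac{1}{19} \left(-5\right) = -122 - \frac{5}{19} = - \frac{2323}{19}$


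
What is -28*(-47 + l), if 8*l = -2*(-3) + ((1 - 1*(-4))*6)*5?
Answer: 770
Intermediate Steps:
l = 39/2 (l = (-2*(-3) + ((1 - 1*(-4))*6)*5)/8 = (6 + ((1 + 4)*6)*5)/8 = (6 + (5*6)*5)/8 = (6 + 30*5)/8 = (6 + 150)/8 = (⅛)*156 = 39/2 ≈ 19.500)
-28*(-47 + l) = -28*(-47 + 39/2) = -28*(-55/2) = 770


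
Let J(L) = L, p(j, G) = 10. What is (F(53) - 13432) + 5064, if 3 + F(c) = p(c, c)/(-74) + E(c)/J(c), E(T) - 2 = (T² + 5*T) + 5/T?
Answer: -864004967/103933 ≈ -8313.1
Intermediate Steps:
E(T) = 2 + T² + 5*T + 5/T (E(T) = 2 + ((T² + 5*T) + 5/T) = 2 + (T² + 5*T + 5/T) = 2 + T² + 5*T + 5/T)
F(c) = -116/37 + (2 + c² + 5*c + 5/c)/c (F(c) = -3 + (10/(-74) + (2 + c² + 5*c + 5/c)/c) = -3 + (10*(-1/74) + (2 + c² + 5*c + 5/c)/c) = -3 + (-5/37 + (2 + c² + 5*c + 5/c)/c) = -116/37 + (2 + c² + 5*c + 5/c)/c)
(F(53) - 13432) + 5064 = ((69/37 + 53 + 2/53 + 5/53²) - 13432) + 5064 = ((69/37 + 53 + 2*(1/53) + 5*(1/2809)) - 13432) + 5064 = ((69/37 + 53 + 2/53 + 5/2809) - 13432) + 5064 = (5706377/103933 - 13432) + 5064 = -1390321679/103933 + 5064 = -864004967/103933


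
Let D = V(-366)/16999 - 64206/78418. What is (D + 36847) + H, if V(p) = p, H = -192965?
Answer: -104055360092729/666513791 ≈ -1.5612e+5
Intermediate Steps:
D = -560069391/666513791 (D = -366/16999 - 64206/78418 = -366*1/16999 - 64206*1/78418 = -366/16999 - 32103/39209 = -560069391/666513791 ≈ -0.84030)
(D + 36847) + H = (-560069391/666513791 + 36847) - 192965 = 24558473587586/666513791 - 192965 = -104055360092729/666513791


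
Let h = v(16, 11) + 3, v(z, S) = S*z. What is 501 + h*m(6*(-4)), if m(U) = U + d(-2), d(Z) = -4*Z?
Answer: -2363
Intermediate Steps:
h = 179 (h = 11*16 + 3 = 176 + 3 = 179)
m(U) = 8 + U (m(U) = U - 4*(-2) = U + 8 = 8 + U)
501 + h*m(6*(-4)) = 501 + 179*(8 + 6*(-4)) = 501 + 179*(8 - 24) = 501 + 179*(-16) = 501 - 2864 = -2363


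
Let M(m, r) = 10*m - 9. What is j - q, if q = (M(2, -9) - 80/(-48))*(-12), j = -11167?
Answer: -11015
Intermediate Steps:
M(m, r) = -9 + 10*m
q = -152 (q = ((-9 + 10*2) - 80/(-48))*(-12) = ((-9 + 20) - 80*(-1/48))*(-12) = (11 + 5/3)*(-12) = (38/3)*(-12) = -152)
j - q = -11167 - 1*(-152) = -11167 + 152 = -11015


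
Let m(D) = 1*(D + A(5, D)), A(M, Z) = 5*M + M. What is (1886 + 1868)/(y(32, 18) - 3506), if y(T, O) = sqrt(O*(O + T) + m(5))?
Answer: -13161524/12291101 - 3754*sqrt(935)/12291101 ≈ -1.0802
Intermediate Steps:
A(M, Z) = 6*M
m(D) = 30 + D (m(D) = 1*(D + 6*5) = 1*(D + 30) = 1*(30 + D) = 30 + D)
y(T, O) = sqrt(35 + O*(O + T)) (y(T, O) = sqrt(O*(O + T) + (30 + 5)) = sqrt(O*(O + T) + 35) = sqrt(35 + O*(O + T)))
(1886 + 1868)/(y(32, 18) - 3506) = (1886 + 1868)/(sqrt(35 + 18**2 + 18*32) - 3506) = 3754/(sqrt(35 + 324 + 576) - 3506) = 3754/(sqrt(935) - 3506) = 3754/(-3506 + sqrt(935))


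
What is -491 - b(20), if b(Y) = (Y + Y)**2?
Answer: -2091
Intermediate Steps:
b(Y) = 4*Y**2 (b(Y) = (2*Y)**2 = 4*Y**2)
-491 - b(20) = -491 - 4*20**2 = -491 - 4*400 = -491 - 1*1600 = -491 - 1600 = -2091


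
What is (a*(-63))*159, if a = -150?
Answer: 1502550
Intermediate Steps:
(a*(-63))*159 = -150*(-63)*159 = 9450*159 = 1502550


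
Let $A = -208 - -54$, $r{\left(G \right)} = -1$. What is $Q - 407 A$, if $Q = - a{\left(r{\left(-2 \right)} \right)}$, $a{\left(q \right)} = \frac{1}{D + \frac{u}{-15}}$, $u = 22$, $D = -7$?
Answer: $\frac{7960121}{127} \approx 62678.0$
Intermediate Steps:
$a{\left(q \right)} = - \frac{15}{127}$ ($a{\left(q \right)} = \frac{1}{-7 + \frac{22}{-15}} = \frac{1}{-7 + 22 \left(- \frac{1}{15}\right)} = \frac{1}{-7 - \frac{22}{15}} = \frac{1}{- \frac{127}{15}} = - \frac{15}{127}$)
$A = -154$ ($A = -208 + 54 = -154$)
$Q = \frac{15}{127}$ ($Q = \left(-1\right) \left(- \frac{15}{127}\right) = \frac{15}{127} \approx 0.11811$)
$Q - 407 A = \frac{15}{127} - -62678 = \frac{15}{127} + 62678 = \frac{7960121}{127}$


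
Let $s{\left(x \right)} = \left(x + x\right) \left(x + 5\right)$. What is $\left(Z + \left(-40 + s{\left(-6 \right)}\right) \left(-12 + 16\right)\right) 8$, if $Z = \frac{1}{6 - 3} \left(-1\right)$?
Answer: $- \frac{2696}{3} \approx -898.67$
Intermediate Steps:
$s{\left(x \right)} = 2 x \left(5 + x\right)$
$Z = - \frac{1}{3}$ ($Z = \frac{1}{3} \left(-1\right) = - \frac{1}{3} \approx -0.33333$)
$\left(Z + \left(-40 + s{\left(-6 \right)}\right) \left(-12 + 16\right)\right) 8 = \left(- \frac{1}{3} + \left(-40 + 2 \left(-6\right) \left(5 - 6\right)\right) \left(-12 + 16\right)\right) 8 = \left(- \frac{1}{3} + \left(-40 + 2 \left(-6\right) \left(-1\right)\right) 4\right) 8 = \left(- \frac{1}{3} + \left(-40 + 12\right) 4\right) 8 = \left(- \frac{1}{3} - 112\right) 8 = \left(- \frac{337}{3}\right) 8 = - \frac{2696}{3}$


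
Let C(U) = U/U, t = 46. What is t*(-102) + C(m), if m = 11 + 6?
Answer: -4691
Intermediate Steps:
m = 17
C(U) = 1
t*(-102) + C(m) = 46*(-102) + 1 = -4692 + 1 = -4691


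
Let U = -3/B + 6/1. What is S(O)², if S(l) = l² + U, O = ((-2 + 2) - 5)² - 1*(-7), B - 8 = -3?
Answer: 26491609/25 ≈ 1.0597e+6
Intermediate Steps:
B = 5 (B = 8 - 3 = 5)
U = 27/5 (U = -3/5 + 6/1 = -3*⅕ + 6*1 = -⅗ + 6 = 27/5 ≈ 5.4000)
O = 32 (O = (0 - 5)² + 7 = (-5)² + 7 = 25 + 7 = 32)
S(l) = 27/5 + l² (S(l) = l² + 27/5 = 27/5 + l²)
S(O)² = (27/5 + 32²)² = (27/5 + 1024)² = (5147/5)² = 26491609/25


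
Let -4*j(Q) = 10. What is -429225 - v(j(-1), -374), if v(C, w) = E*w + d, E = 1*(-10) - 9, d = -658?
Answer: -435673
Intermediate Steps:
E = -19 (E = -10 - 9 = -19)
j(Q) = -5/2 (j(Q) = -1/4*10 = -5/2)
v(C, w) = -658 - 19*w (v(C, w) = -19*w - 658 = -658 - 19*w)
-429225 - v(j(-1), -374) = -429225 - (-658 - 19*(-374)) = -429225 - (-658 + 7106) = -429225 - 1*6448 = -429225 - 6448 = -435673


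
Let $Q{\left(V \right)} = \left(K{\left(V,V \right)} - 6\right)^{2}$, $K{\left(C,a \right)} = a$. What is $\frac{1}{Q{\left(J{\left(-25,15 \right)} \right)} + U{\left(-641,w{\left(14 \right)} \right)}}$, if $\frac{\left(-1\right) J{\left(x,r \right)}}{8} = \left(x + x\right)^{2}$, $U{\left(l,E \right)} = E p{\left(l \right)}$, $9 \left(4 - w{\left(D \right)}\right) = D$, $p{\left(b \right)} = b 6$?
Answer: $\frac{3}{1200691904} \approx 2.4986 \cdot 10^{-9}$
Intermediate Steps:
$p{\left(b \right)} = 6 b$
$w{\left(D \right)} = 4 - \frac{D}{9}$
$U{\left(l,E \right)} = 6 E l$ ($U{\left(l,E \right)} = E 6 l = 6 E l$)
$J{\left(x,r \right)} = - 32 x^{2}$ ($J{\left(x,r \right)} = - 8 \left(x + x\right)^{2} = - 8 \left(2 x\right)^{2} = - 8 \cdot 4 x^{2} = - 32 x^{2}$)
$Q{\left(V \right)} = \left(-6 + V\right)^{2}$ ($Q{\left(V \right)} = \left(V - 6\right)^{2} = \left(-6 + V\right)^{2}$)
$\frac{1}{Q{\left(J{\left(-25,15 \right)} \right)} + U{\left(-641,w{\left(14 \right)} \right)}} = \frac{1}{\left(-6 - 32 \left(-25\right)^{2}\right)^{2} + 6 \left(4 - \frac{14}{9}\right) \left(-641\right)} = \frac{1}{\left(-6 - 20000\right)^{2} + 6 \left(4 - \frac{14}{9}\right) \left(-641\right)} = \frac{1}{\left(-6 - 20000\right)^{2} + 6 \cdot \frac{22}{9} \left(-641\right)} = \frac{1}{\left(-20006\right)^{2} - \frac{28204}{3}} = \frac{1}{400240036 - \frac{28204}{3}} = \frac{1}{\frac{1200691904}{3}} = \frac{3}{1200691904}$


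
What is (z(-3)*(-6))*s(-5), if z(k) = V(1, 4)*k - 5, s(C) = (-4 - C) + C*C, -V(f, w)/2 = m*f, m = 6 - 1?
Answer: -3900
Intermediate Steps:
m = 5
V(f, w) = -10*f
s(C) = -4 + C² - C (s(C) = (-4 - C) + C² = -4 + C² - C)
z(k) = -5 - 10*k (z(k) = (-10*1)*k - 5 = -10*k - 5 = -5 - 10*k)
(z(-3)*(-6))*s(-5) = ((-5 - 10*(-3))*(-6))*(-4 + (-5)² - 1*(-5)) = ((-5 + 30)*(-6))*(-4 + 25 + 5) = (25*(-6))*26 = -150*26 = -3900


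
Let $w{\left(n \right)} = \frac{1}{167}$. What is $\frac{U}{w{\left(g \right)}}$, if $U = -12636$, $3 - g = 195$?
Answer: $-2110212$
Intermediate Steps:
$g = -192$ ($g = 3 - 195 = -192$)
$w{\left(n \right)} = \frac{1}{167}$
$\frac{U}{w{\left(g \right)}} = - 12636 \frac{1}{\frac{1}{167}} = \left(-12636\right) 167 = -2110212$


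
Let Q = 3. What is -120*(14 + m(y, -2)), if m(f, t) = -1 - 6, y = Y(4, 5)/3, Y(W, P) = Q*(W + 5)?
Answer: -840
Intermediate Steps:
Y(W, P) = 15 + 3*W (Y(W, P) = 3*(W + 5) = 3*(5 + W) = 15 + 3*W)
y = 9 (y = (15 + 3*4)/3 = (15 + 12)*(⅓) = 27*(⅓) = 9)
m(f, t) = -7
-120*(14 + m(y, -2)) = -120*(14 - 7) = -120*7 = -1*840 = -840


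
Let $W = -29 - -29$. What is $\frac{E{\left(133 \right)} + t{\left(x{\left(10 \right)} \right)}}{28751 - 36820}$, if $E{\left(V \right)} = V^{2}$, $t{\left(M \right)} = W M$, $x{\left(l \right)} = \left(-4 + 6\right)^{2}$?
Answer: $- \frac{17689}{8069} \approx -2.1922$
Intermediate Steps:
$W = 0$ ($W = -29 + 29 = 0$)
$x{\left(l \right)} = 4$ ($x{\left(l \right)} = 2^{2} = 4$)
$t{\left(M \right)} = 0$ ($t{\left(M \right)} = 0 M = 0$)
$\frac{E{\left(133 \right)} + t{\left(x{\left(10 \right)} \right)}}{28751 - 36820} = \frac{133^{2} + 0}{28751 - 36820} = \frac{17689 + 0}{-8069} = 17689 \left(- \frac{1}{8069}\right) = - \frac{17689}{8069}$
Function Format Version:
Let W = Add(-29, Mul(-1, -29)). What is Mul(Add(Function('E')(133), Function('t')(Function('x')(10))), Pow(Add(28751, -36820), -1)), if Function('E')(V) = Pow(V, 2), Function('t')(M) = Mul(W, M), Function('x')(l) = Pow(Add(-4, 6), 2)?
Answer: Rational(-17689, 8069) ≈ -2.1922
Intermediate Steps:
W = 0 (W = Add(-29, 29) = 0)
Function('x')(l) = 4 (Function('x')(l) = Pow(2, 2) = 4)
Function('t')(M) = 0 (Function('t')(M) = Mul(0, M) = 0)
Mul(Add(Function('E')(133), Function('t')(Function('x')(10))), Pow(Add(28751, -36820), -1)) = Mul(Add(Pow(133, 2), 0), Pow(Add(28751, -36820), -1)) = Mul(Add(17689, 0), Pow(-8069, -1)) = Mul(17689, Rational(-1, 8069)) = Rational(-17689, 8069)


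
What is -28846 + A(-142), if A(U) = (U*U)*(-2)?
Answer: -69174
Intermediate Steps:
A(U) = -2*U**2 (A(U) = U**2*(-2) = -2*U**2)
-28846 + A(-142) = -28846 - 2*(-142)**2 = -28846 - 2*20164 = -28846 - 40328 = -69174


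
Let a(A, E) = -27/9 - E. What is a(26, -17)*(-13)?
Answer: -182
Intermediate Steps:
a(A, E) = -3 - E (a(A, E) = -27*⅑ - E = -3 - E)
a(26, -17)*(-13) = (-3 - 1*(-17))*(-13) = (-3 + 17)*(-13) = 14*(-13) = -182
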